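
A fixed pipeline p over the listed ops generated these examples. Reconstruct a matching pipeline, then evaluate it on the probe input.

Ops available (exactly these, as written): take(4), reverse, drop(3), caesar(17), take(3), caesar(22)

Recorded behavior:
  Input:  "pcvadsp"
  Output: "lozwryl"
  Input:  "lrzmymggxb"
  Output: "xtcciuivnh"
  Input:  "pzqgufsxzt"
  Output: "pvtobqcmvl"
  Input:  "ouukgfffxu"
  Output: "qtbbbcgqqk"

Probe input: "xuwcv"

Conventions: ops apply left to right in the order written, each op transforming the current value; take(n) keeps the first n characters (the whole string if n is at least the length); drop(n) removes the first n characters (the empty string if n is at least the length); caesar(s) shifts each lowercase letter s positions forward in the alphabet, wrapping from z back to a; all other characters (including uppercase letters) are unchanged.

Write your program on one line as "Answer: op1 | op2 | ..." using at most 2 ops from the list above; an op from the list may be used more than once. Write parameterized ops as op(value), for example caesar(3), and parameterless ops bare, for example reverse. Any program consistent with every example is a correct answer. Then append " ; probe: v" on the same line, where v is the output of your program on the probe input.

caesar(22) | reverse ; probe: "rysqt"

Check, running the answer program on each example:
  "pcvadsp" -> "lyrwzol" -> "lozwryl"
  "lrzmymggxb" -> "hnviuicctx" -> "xtcciuivnh"
  "pzqgufsxzt" -> "lvmcqbotvp" -> "pvtobqcmvl"
  "ouukgfffxu" -> "kqqgcbbbtq" -> "qtbbbcgqqk"
  probe: "xuwcv" -> "tqsyr" -> "rysqt"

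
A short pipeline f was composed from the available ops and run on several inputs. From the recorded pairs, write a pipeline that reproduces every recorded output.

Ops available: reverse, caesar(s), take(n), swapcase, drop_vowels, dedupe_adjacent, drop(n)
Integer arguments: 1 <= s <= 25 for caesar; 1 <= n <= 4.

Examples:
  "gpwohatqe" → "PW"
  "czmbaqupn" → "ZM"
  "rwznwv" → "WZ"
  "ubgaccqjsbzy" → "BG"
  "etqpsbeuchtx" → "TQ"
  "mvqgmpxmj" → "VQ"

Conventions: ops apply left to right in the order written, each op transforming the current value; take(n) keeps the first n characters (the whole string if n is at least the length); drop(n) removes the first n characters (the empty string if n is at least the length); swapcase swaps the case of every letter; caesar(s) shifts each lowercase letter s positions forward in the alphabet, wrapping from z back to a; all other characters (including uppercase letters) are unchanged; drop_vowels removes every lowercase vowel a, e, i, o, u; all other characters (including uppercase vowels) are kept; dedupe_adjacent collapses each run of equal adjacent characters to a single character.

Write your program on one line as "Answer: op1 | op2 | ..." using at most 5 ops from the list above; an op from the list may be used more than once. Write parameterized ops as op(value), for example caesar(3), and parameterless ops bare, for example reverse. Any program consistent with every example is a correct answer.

take(4) | swapcase | take(3) | drop(1)

Check, running the answer program on each example:
  "gpwohatqe" -> "gpwo" -> "GPWO" -> "GPW" -> "PW"
  "czmbaqupn" -> "czmb" -> "CZMB" -> "CZM" -> "ZM"
  "rwznwv" -> "rwzn" -> "RWZN" -> "RWZ" -> "WZ"
  "ubgaccqjsbzy" -> "ubga" -> "UBGA" -> "UBG" -> "BG"
  "etqpsbeuchtx" -> "etqp" -> "ETQP" -> "ETQ" -> "TQ"
  "mvqgmpxmj" -> "mvqg" -> "MVQG" -> "MVQ" -> "VQ"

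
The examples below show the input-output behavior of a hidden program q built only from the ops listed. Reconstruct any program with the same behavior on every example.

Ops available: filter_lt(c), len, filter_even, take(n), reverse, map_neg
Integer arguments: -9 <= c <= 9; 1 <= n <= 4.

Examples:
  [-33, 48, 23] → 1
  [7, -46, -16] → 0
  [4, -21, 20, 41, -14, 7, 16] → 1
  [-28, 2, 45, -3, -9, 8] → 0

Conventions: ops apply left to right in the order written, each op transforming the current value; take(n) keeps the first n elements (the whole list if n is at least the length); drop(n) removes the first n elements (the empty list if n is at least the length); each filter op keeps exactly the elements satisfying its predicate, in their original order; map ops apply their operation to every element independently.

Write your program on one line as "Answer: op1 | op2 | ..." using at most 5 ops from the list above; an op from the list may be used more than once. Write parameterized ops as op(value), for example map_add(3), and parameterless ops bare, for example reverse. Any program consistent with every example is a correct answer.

map_neg | filter_even | take(1) | filter_lt(1) | len

Check, running the answer program on each example:
  [-33, 48, 23] -> [33, -48, -23] -> [-48] -> [-48] -> [-48] -> 1
  [7, -46, -16] -> [-7, 46, 16] -> [46, 16] -> [46] -> [] -> 0
  [4, -21, 20, 41, -14, 7, 16] -> [-4, 21, -20, -41, 14, -7, -16] -> [-4, -20, 14, -16] -> [-4] -> [-4] -> 1
  [-28, 2, 45, -3, -9, 8] -> [28, -2, -45, 3, 9, -8] -> [28, -2, -8] -> [28] -> [] -> 0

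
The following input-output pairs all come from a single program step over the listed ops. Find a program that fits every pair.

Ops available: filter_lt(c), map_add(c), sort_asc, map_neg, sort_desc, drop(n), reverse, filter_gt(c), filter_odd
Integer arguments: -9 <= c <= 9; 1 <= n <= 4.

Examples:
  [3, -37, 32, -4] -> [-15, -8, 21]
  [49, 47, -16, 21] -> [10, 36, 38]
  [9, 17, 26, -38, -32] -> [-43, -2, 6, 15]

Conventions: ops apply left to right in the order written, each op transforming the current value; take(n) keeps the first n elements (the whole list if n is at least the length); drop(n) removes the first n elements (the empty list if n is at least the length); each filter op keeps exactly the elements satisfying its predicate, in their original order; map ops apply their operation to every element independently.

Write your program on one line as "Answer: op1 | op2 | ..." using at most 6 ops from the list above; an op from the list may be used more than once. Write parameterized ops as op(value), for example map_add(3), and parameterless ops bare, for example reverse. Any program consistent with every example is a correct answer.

reverse | sort_desc | map_add(-4) | map_add(-7) | sort_asc | drop(1)

Check, running the answer program on each example:
  [3, -37, 32, -4] -> [-4, 32, -37, 3] -> [32, 3, -4, -37] -> [28, -1, -8, -41] -> [21, -8, -15, -48] -> [-48, -15, -8, 21] -> [-15, -8, 21]
  [49, 47, -16, 21] -> [21, -16, 47, 49] -> [49, 47, 21, -16] -> [45, 43, 17, -20] -> [38, 36, 10, -27] -> [-27, 10, 36, 38] -> [10, 36, 38]
  [9, 17, 26, -38, -32] -> [-32, -38, 26, 17, 9] -> [26, 17, 9, -32, -38] -> [22, 13, 5, -36, -42] -> [15, 6, -2, -43, -49] -> [-49, -43, -2, 6, 15] -> [-43, -2, 6, 15]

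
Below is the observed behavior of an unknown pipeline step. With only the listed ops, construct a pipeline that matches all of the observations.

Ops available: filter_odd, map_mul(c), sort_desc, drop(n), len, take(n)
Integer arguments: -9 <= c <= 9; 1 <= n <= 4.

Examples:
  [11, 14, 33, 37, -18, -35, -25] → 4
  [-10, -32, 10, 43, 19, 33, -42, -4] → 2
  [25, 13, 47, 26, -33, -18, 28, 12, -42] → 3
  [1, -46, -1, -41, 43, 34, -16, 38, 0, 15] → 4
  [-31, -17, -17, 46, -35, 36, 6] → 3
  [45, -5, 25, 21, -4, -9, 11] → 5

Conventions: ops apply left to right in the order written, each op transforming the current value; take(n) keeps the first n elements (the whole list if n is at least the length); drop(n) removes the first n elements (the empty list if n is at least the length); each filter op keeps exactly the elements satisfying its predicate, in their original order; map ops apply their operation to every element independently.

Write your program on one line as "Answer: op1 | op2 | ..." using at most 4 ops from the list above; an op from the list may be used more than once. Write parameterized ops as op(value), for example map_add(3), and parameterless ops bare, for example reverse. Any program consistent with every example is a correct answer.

sort_desc | filter_odd | drop(1) | len

Check, running the answer program on each example:
  [11, 14, 33, 37, -18, -35, -25] -> [37, 33, 14, 11, -18, -25, -35] -> [37, 33, 11, -25, -35] -> [33, 11, -25, -35] -> 4
  [-10, -32, 10, 43, 19, 33, -42, -4] -> [43, 33, 19, 10, -4, -10, -32, -42] -> [43, 33, 19] -> [33, 19] -> 2
  [25, 13, 47, 26, -33, -18, 28, 12, -42] -> [47, 28, 26, 25, 13, 12, -18, -33, -42] -> [47, 25, 13, -33] -> [25, 13, -33] -> 3
  [1, -46, -1, -41, 43, 34, -16, 38, 0, 15] -> [43, 38, 34, 15, 1, 0, -1, -16, -41, -46] -> [43, 15, 1, -1, -41] -> [15, 1, -1, -41] -> 4
  [-31, -17, -17, 46, -35, 36, 6] -> [46, 36, 6, -17, -17, -31, -35] -> [-17, -17, -31, -35] -> [-17, -31, -35] -> 3
  [45, -5, 25, 21, -4, -9, 11] -> [45, 25, 21, 11, -4, -5, -9] -> [45, 25, 21, 11, -5, -9] -> [25, 21, 11, -5, -9] -> 5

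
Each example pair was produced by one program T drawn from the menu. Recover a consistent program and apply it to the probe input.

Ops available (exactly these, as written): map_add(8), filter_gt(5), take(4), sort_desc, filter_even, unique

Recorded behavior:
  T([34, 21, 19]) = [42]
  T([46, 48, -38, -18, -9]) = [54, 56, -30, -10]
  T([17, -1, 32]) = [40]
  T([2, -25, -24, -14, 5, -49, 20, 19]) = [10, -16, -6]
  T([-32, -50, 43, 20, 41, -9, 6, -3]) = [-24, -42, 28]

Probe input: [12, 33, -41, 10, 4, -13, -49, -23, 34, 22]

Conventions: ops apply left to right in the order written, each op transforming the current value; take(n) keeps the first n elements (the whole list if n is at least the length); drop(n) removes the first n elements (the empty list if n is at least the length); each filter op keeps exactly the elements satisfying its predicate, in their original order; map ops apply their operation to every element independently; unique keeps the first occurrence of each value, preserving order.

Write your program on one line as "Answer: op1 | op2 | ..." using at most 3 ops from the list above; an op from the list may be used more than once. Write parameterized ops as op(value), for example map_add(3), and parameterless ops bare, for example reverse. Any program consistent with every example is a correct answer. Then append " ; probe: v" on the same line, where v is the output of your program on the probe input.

take(4) | map_add(8) | filter_even ; probe: [20, 18]

Check, running the answer program on each example:
  [34, 21, 19] -> [34, 21, 19] -> [42, 29, 27] -> [42]
  [46, 48, -38, -18, -9] -> [46, 48, -38, -18] -> [54, 56, -30, -10] -> [54, 56, -30, -10]
  [17, -1, 32] -> [17, -1, 32] -> [25, 7, 40] -> [40]
  [2, -25, -24, -14, 5, -49, 20, 19] -> [2, -25, -24, -14] -> [10, -17, -16, -6] -> [10, -16, -6]
  [-32, -50, 43, 20, 41, -9, 6, -3] -> [-32, -50, 43, 20] -> [-24, -42, 51, 28] -> [-24, -42, 28]
  probe: [12, 33, -41, 10, 4, -13, -49, -23, 34, 22] -> [12, 33, -41, 10] -> [20, 41, -33, 18] -> [20, 18]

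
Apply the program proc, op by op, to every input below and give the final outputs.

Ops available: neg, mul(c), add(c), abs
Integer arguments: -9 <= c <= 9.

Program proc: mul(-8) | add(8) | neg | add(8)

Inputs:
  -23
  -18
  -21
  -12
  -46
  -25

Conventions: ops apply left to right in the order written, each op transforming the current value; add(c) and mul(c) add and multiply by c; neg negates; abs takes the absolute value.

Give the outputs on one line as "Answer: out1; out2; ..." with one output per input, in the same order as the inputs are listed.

Execution, op by op:
  -23 -> 184 -> 192 -> -192 -> -184
  -18 -> 144 -> 152 -> -152 -> -144
  -21 -> 168 -> 176 -> -176 -> -168
  -12 -> 96 -> 104 -> -104 -> -96
  -46 -> 368 -> 376 -> -376 -> -368
  -25 -> 200 -> 208 -> -208 -> -200

-184; -144; -168; -96; -368; -200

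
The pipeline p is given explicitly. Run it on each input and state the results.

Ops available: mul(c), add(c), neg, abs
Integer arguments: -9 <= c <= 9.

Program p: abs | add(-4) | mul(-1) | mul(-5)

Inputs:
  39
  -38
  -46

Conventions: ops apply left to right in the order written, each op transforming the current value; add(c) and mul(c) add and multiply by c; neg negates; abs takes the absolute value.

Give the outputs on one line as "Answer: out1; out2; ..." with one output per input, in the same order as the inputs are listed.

175; 170; 210

Execution, op by op:
  39 -> 39 -> 35 -> -35 -> 175
  -38 -> 38 -> 34 -> -34 -> 170
  -46 -> 46 -> 42 -> -42 -> 210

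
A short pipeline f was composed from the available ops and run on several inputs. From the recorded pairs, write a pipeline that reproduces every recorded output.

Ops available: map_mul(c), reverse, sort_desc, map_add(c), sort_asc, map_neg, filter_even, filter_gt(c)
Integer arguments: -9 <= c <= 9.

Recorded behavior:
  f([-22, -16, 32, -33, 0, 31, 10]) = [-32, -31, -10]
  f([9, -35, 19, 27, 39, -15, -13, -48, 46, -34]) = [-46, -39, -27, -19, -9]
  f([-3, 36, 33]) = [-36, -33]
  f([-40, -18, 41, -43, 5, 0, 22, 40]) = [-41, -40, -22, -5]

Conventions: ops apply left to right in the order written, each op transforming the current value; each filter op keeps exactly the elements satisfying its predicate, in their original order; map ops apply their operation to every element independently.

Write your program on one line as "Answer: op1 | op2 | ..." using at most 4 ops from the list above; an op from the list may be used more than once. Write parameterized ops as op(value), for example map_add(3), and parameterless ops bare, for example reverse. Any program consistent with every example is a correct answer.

sort_asc | sort_desc | filter_gt(4) | map_neg

Check, running the answer program on each example:
  [-22, -16, 32, -33, 0, 31, 10] -> [-33, -22, -16, 0, 10, 31, 32] -> [32, 31, 10, 0, -16, -22, -33] -> [32, 31, 10] -> [-32, -31, -10]
  [9, -35, 19, 27, 39, -15, -13, -48, 46, -34] -> [-48, -35, -34, -15, -13, 9, 19, 27, 39, 46] -> [46, 39, 27, 19, 9, -13, -15, -34, -35, -48] -> [46, 39, 27, 19, 9] -> [-46, -39, -27, -19, -9]
  [-3, 36, 33] -> [-3, 33, 36] -> [36, 33, -3] -> [36, 33] -> [-36, -33]
  [-40, -18, 41, -43, 5, 0, 22, 40] -> [-43, -40, -18, 0, 5, 22, 40, 41] -> [41, 40, 22, 5, 0, -18, -40, -43] -> [41, 40, 22, 5] -> [-41, -40, -22, -5]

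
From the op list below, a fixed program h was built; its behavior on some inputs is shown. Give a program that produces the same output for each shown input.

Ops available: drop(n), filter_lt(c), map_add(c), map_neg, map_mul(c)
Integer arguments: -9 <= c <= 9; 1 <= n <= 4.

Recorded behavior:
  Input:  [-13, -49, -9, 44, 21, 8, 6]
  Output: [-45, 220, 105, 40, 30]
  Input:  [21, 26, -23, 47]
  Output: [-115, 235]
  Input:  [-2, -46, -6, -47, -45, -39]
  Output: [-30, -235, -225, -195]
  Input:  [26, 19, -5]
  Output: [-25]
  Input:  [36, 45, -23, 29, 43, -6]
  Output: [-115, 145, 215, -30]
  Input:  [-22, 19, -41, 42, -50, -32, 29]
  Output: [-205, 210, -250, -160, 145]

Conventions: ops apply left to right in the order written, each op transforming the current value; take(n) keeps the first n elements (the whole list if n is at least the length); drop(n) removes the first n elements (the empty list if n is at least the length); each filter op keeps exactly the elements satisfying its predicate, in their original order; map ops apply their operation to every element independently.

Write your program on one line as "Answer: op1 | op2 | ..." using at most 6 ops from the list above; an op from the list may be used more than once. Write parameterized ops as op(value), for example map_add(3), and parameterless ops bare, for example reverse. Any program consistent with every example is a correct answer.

drop(1) | map_neg | map_mul(5) | drop(1) | map_neg

Check, running the answer program on each example:
  [-13, -49, -9, 44, 21, 8, 6] -> [-49, -9, 44, 21, 8, 6] -> [49, 9, -44, -21, -8, -6] -> [245, 45, -220, -105, -40, -30] -> [45, -220, -105, -40, -30] -> [-45, 220, 105, 40, 30]
  [21, 26, -23, 47] -> [26, -23, 47] -> [-26, 23, -47] -> [-130, 115, -235] -> [115, -235] -> [-115, 235]
  [-2, -46, -6, -47, -45, -39] -> [-46, -6, -47, -45, -39] -> [46, 6, 47, 45, 39] -> [230, 30, 235, 225, 195] -> [30, 235, 225, 195] -> [-30, -235, -225, -195]
  [26, 19, -5] -> [19, -5] -> [-19, 5] -> [-95, 25] -> [25] -> [-25]
  [36, 45, -23, 29, 43, -6] -> [45, -23, 29, 43, -6] -> [-45, 23, -29, -43, 6] -> [-225, 115, -145, -215, 30] -> [115, -145, -215, 30] -> [-115, 145, 215, -30]
  [-22, 19, -41, 42, -50, -32, 29] -> [19, -41, 42, -50, -32, 29] -> [-19, 41, -42, 50, 32, -29] -> [-95, 205, -210, 250, 160, -145] -> [205, -210, 250, 160, -145] -> [-205, 210, -250, -160, 145]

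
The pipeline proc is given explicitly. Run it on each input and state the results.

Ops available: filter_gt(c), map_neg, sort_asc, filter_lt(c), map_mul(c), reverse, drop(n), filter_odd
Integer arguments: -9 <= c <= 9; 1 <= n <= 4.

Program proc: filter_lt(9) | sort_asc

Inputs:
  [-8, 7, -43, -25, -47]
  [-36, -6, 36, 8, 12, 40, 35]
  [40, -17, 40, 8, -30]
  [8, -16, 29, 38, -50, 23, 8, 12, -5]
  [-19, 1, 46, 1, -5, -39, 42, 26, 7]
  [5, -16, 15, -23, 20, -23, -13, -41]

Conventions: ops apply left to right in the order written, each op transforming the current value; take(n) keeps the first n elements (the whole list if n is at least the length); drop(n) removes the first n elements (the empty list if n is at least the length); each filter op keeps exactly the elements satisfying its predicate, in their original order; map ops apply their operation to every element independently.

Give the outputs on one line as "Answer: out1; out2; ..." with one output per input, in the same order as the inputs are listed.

Execution, op by op:
  [-8, 7, -43, -25, -47] -> [-8, 7, -43, -25, -47] -> [-47, -43, -25, -8, 7]
  [-36, -6, 36, 8, 12, 40, 35] -> [-36, -6, 8] -> [-36, -6, 8]
  [40, -17, 40, 8, -30] -> [-17, 8, -30] -> [-30, -17, 8]
  [8, -16, 29, 38, -50, 23, 8, 12, -5] -> [8, -16, -50, 8, -5] -> [-50, -16, -5, 8, 8]
  [-19, 1, 46, 1, -5, -39, 42, 26, 7] -> [-19, 1, 1, -5, -39, 7] -> [-39, -19, -5, 1, 1, 7]
  [5, -16, 15, -23, 20, -23, -13, -41] -> [5, -16, -23, -23, -13, -41] -> [-41, -23, -23, -16, -13, 5]

[-47, -43, -25, -8, 7]; [-36, -6, 8]; [-30, -17, 8]; [-50, -16, -5, 8, 8]; [-39, -19, -5, 1, 1, 7]; [-41, -23, -23, -16, -13, 5]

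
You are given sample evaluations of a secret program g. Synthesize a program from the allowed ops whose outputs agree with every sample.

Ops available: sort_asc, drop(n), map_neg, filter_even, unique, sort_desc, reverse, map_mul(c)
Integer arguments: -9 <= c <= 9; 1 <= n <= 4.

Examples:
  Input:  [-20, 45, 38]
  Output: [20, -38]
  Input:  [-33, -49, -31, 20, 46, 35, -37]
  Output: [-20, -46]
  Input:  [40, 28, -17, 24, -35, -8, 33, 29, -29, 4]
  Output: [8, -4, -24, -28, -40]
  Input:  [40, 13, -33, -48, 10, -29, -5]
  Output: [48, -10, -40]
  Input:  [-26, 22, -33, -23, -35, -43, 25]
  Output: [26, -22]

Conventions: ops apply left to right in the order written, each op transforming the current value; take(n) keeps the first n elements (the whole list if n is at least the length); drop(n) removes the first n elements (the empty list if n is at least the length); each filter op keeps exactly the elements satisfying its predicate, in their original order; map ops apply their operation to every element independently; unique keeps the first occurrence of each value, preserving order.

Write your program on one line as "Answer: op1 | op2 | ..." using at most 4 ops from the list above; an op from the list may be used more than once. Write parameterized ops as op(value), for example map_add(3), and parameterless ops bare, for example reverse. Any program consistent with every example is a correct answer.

filter_even | sort_desc | sort_asc | map_neg

Check, running the answer program on each example:
  [-20, 45, 38] -> [-20, 38] -> [38, -20] -> [-20, 38] -> [20, -38]
  [-33, -49, -31, 20, 46, 35, -37] -> [20, 46] -> [46, 20] -> [20, 46] -> [-20, -46]
  [40, 28, -17, 24, -35, -8, 33, 29, -29, 4] -> [40, 28, 24, -8, 4] -> [40, 28, 24, 4, -8] -> [-8, 4, 24, 28, 40] -> [8, -4, -24, -28, -40]
  [40, 13, -33, -48, 10, -29, -5] -> [40, -48, 10] -> [40, 10, -48] -> [-48, 10, 40] -> [48, -10, -40]
  [-26, 22, -33, -23, -35, -43, 25] -> [-26, 22] -> [22, -26] -> [-26, 22] -> [26, -22]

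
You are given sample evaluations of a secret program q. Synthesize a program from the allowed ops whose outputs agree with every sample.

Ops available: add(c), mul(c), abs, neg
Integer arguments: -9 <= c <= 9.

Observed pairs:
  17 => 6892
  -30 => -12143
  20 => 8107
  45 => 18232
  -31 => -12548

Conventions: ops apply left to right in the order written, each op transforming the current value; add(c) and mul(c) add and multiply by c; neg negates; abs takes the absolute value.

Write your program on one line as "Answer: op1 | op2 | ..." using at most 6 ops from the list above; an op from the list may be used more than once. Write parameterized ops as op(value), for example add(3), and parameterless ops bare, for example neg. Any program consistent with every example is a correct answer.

mul(-5) | mul(-9) | neg | mul(9) | add(-7) | neg

Check, running the answer program on each example:
  17 -> -85 -> 765 -> -765 -> -6885 -> -6892 -> 6892
  -30 -> 150 -> -1350 -> 1350 -> 12150 -> 12143 -> -12143
  20 -> -100 -> 900 -> -900 -> -8100 -> -8107 -> 8107
  45 -> -225 -> 2025 -> -2025 -> -18225 -> -18232 -> 18232
  -31 -> 155 -> -1395 -> 1395 -> 12555 -> 12548 -> -12548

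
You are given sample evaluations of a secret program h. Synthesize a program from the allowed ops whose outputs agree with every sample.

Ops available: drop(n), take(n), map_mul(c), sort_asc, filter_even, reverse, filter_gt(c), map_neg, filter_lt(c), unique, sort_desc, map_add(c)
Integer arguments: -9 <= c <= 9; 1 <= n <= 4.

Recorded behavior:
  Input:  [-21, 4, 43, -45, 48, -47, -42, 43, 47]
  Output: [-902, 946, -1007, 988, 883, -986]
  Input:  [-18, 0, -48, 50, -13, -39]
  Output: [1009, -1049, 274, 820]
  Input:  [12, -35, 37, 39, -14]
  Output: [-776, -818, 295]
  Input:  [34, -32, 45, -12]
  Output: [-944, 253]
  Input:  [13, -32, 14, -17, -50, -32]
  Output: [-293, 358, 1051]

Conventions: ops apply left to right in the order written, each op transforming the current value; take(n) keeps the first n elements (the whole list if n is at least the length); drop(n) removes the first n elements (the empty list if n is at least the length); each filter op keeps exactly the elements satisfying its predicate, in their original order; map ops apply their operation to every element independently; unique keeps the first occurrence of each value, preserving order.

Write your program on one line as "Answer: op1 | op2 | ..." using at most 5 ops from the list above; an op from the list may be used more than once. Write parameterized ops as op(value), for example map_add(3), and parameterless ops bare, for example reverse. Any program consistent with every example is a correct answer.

unique | map_mul(-3) | map_mul(7) | map_add(1) | drop(2)

Check, running the answer program on each example:
  [-21, 4, 43, -45, 48, -47, -42, 43, 47] -> [-21, 4, 43, -45, 48, -47, -42, 47] -> [63, -12, -129, 135, -144, 141, 126, -141] -> [441, -84, -903, 945, -1008, 987, 882, -987] -> [442, -83, -902, 946, -1007, 988, 883, -986] -> [-902, 946, -1007, 988, 883, -986]
  [-18, 0, -48, 50, -13, -39] -> [-18, 0, -48, 50, -13, -39] -> [54, 0, 144, -150, 39, 117] -> [378, 0, 1008, -1050, 273, 819] -> [379, 1, 1009, -1049, 274, 820] -> [1009, -1049, 274, 820]
  [12, -35, 37, 39, -14] -> [12, -35, 37, 39, -14] -> [-36, 105, -111, -117, 42] -> [-252, 735, -777, -819, 294] -> [-251, 736, -776, -818, 295] -> [-776, -818, 295]
  [34, -32, 45, -12] -> [34, -32, 45, -12] -> [-102, 96, -135, 36] -> [-714, 672, -945, 252] -> [-713, 673, -944, 253] -> [-944, 253]
  [13, -32, 14, -17, -50, -32] -> [13, -32, 14, -17, -50] -> [-39, 96, -42, 51, 150] -> [-273, 672, -294, 357, 1050] -> [-272, 673, -293, 358, 1051] -> [-293, 358, 1051]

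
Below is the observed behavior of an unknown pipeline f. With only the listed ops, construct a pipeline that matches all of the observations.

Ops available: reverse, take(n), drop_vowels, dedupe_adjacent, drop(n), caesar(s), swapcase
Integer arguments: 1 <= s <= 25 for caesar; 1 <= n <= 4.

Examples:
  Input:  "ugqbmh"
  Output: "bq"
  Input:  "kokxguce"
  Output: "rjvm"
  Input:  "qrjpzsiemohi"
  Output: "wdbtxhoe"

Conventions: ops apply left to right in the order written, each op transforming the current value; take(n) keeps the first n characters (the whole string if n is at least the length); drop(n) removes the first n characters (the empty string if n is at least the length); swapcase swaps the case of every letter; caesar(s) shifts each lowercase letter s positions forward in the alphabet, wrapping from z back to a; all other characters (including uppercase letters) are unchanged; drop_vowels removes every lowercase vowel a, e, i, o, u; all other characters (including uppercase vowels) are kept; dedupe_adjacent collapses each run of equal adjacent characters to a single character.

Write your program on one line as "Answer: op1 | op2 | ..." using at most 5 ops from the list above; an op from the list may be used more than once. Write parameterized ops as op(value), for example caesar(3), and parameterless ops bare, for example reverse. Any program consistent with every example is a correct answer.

caesar(15) | drop(3) | reverse | drop(1)

Check, running the answer program on each example:
  "ugqbmh" -> "jvfqbw" -> "qbw" -> "wbq" -> "bq"
  "kokxguce" -> "zdzmvjrt" -> "mvjrt" -> "trjvm" -> "rjvm"
  "qrjpzsiemohi" -> "fgyeohxtbdwx" -> "eohxtbdwx" -> "xwdbtxhoe" -> "wdbtxhoe"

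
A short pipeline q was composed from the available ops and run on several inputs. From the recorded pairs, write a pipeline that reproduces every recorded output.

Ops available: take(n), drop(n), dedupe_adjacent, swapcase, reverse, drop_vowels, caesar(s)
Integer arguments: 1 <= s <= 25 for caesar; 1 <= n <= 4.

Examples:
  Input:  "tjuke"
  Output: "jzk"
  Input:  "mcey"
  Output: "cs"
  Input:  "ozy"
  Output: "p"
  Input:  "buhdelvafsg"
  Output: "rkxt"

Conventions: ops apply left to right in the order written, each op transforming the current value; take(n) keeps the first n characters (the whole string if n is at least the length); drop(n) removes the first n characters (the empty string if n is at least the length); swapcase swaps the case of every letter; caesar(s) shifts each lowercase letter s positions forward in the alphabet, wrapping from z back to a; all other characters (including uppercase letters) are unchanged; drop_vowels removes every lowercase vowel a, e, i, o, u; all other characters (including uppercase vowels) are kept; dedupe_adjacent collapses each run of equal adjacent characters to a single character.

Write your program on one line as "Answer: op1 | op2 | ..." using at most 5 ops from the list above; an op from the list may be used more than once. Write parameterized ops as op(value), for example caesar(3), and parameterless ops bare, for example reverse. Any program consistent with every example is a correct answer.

caesar(16) | take(4) | reverse | drop_vowels | reverse

Check, running the answer program on each example:
  "tjuke" -> "jzkau" -> "jzka" -> "akzj" -> "kzj" -> "jzk"
  "mcey" -> "csuo" -> "csuo" -> "ousc" -> "sc" -> "cs"
  "ozy" -> "epo" -> "epo" -> "ope" -> "p" -> "p"
  "buhdelvafsg" -> "rkxtublqviw" -> "rkxt" -> "txkr" -> "txkr" -> "rkxt"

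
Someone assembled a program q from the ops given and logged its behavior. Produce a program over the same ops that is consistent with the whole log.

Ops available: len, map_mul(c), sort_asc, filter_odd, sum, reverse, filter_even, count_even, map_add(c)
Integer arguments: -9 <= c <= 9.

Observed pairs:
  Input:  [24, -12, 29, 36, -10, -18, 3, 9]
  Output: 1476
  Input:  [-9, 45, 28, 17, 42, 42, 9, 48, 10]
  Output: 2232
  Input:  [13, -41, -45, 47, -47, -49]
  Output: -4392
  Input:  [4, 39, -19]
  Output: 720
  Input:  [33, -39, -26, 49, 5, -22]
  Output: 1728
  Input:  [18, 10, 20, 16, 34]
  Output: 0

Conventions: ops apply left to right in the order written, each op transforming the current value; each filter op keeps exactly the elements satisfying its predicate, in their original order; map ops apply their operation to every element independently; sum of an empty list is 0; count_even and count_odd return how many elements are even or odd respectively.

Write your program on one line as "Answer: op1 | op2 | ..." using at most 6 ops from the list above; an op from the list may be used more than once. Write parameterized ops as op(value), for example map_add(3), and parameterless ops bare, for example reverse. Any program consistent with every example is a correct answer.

filter_odd | map_mul(-6) | map_mul(-6) | sort_asc | sum

Check, running the answer program on each example:
  [24, -12, 29, 36, -10, -18, 3, 9] -> [29, 3, 9] -> [-174, -18, -54] -> [1044, 108, 324] -> [108, 324, 1044] -> 1476
  [-9, 45, 28, 17, 42, 42, 9, 48, 10] -> [-9, 45, 17, 9] -> [54, -270, -102, -54] -> [-324, 1620, 612, 324] -> [-324, 324, 612, 1620] -> 2232
  [13, -41, -45, 47, -47, -49] -> [13, -41, -45, 47, -47, -49] -> [-78, 246, 270, -282, 282, 294] -> [468, -1476, -1620, 1692, -1692, -1764] -> [-1764, -1692, -1620, -1476, 468, 1692] -> -4392
  [4, 39, -19] -> [39, -19] -> [-234, 114] -> [1404, -684] -> [-684, 1404] -> 720
  [33, -39, -26, 49, 5, -22] -> [33, -39, 49, 5] -> [-198, 234, -294, -30] -> [1188, -1404, 1764, 180] -> [-1404, 180, 1188, 1764] -> 1728
  [18, 10, 20, 16, 34] -> [] -> [] -> [] -> [] -> 0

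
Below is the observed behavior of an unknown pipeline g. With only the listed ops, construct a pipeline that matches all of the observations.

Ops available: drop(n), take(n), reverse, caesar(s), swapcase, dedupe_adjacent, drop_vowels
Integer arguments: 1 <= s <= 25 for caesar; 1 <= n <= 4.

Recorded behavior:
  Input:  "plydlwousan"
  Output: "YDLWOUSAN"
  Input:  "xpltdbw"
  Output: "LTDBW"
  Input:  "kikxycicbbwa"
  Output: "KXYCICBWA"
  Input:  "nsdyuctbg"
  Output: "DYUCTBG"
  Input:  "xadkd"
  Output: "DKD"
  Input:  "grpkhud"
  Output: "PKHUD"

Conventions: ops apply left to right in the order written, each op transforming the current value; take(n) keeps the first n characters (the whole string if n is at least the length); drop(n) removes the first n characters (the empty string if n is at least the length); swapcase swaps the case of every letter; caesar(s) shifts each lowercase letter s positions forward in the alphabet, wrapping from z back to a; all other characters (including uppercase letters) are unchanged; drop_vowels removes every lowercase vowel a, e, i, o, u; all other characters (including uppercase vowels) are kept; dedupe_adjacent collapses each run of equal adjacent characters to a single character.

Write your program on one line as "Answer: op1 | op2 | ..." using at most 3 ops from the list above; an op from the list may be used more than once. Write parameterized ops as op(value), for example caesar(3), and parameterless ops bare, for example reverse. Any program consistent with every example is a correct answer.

dedupe_adjacent | drop(2) | swapcase

Check, running the answer program on each example:
  "plydlwousan" -> "plydlwousan" -> "ydlwousan" -> "YDLWOUSAN"
  "xpltdbw" -> "xpltdbw" -> "ltdbw" -> "LTDBW"
  "kikxycicbbwa" -> "kikxycicbwa" -> "kxycicbwa" -> "KXYCICBWA"
  "nsdyuctbg" -> "nsdyuctbg" -> "dyuctbg" -> "DYUCTBG"
  "xadkd" -> "xadkd" -> "dkd" -> "DKD"
  "grpkhud" -> "grpkhud" -> "pkhud" -> "PKHUD"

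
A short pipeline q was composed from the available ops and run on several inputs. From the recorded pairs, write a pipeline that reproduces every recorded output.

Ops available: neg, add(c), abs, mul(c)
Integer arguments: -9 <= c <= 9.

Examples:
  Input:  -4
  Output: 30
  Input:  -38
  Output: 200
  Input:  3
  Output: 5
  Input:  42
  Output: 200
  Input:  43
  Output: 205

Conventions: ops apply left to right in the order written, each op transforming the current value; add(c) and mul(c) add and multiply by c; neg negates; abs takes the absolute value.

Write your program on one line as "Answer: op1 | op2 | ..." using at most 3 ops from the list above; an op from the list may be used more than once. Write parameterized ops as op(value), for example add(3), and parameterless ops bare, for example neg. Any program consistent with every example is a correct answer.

add(-2) | mul(-5) | abs

Check, running the answer program on each example:
  -4 -> -6 -> 30 -> 30
  -38 -> -40 -> 200 -> 200
  3 -> 1 -> -5 -> 5
  42 -> 40 -> -200 -> 200
  43 -> 41 -> -205 -> 205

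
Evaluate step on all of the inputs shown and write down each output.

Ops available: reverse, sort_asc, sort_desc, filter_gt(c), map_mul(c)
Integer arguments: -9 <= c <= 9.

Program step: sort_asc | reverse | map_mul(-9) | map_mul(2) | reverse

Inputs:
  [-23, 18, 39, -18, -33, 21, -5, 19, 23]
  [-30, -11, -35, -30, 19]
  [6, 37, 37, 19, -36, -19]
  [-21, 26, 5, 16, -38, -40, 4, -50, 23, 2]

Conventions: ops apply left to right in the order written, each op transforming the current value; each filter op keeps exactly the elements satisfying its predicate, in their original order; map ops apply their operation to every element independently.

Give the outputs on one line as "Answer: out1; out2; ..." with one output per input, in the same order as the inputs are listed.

Execution, op by op:
  [-23, 18, 39, -18, -33, 21, -5, 19, 23] -> [-33, -23, -18, -5, 18, 19, 21, 23, 39] -> [39, 23, 21, 19, 18, -5, -18, -23, -33] -> [-351, -207, -189, -171, -162, 45, 162, 207, 297] -> [-702, -414, -378, -342, -324, 90, 324, 414, 594] -> [594, 414, 324, 90, -324, -342, -378, -414, -702]
  [-30, -11, -35, -30, 19] -> [-35, -30, -30, -11, 19] -> [19, -11, -30, -30, -35] -> [-171, 99, 270, 270, 315] -> [-342, 198, 540, 540, 630] -> [630, 540, 540, 198, -342]
  [6, 37, 37, 19, -36, -19] -> [-36, -19, 6, 19, 37, 37] -> [37, 37, 19, 6, -19, -36] -> [-333, -333, -171, -54, 171, 324] -> [-666, -666, -342, -108, 342, 648] -> [648, 342, -108, -342, -666, -666]
  [-21, 26, 5, 16, -38, -40, 4, -50, 23, 2] -> [-50, -40, -38, -21, 2, 4, 5, 16, 23, 26] -> [26, 23, 16, 5, 4, 2, -21, -38, -40, -50] -> [-234, -207, -144, -45, -36, -18, 189, 342, 360, 450] -> [-468, -414, -288, -90, -72, -36, 378, 684, 720, 900] -> [900, 720, 684, 378, -36, -72, -90, -288, -414, -468]

[594, 414, 324, 90, -324, -342, -378, -414, -702]; [630, 540, 540, 198, -342]; [648, 342, -108, -342, -666, -666]; [900, 720, 684, 378, -36, -72, -90, -288, -414, -468]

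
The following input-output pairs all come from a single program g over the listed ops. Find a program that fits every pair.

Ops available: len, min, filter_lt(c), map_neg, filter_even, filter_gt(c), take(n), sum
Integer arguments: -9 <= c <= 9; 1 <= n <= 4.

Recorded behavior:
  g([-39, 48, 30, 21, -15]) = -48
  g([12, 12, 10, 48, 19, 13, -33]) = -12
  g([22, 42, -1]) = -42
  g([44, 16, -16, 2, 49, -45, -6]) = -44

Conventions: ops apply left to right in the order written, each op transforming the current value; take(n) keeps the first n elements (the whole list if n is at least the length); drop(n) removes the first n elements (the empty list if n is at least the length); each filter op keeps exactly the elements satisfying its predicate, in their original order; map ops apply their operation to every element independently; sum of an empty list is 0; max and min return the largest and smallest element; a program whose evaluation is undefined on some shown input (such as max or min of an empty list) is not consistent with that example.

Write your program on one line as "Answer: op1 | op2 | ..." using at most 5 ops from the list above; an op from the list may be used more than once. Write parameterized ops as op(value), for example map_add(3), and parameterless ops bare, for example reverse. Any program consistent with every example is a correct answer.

filter_even | take(3) | map_neg | min

Check, running the answer program on each example:
  [-39, 48, 30, 21, -15] -> [48, 30] -> [48, 30] -> [-48, -30] -> -48
  [12, 12, 10, 48, 19, 13, -33] -> [12, 12, 10, 48] -> [12, 12, 10] -> [-12, -12, -10] -> -12
  [22, 42, -1] -> [22, 42] -> [22, 42] -> [-22, -42] -> -42
  [44, 16, -16, 2, 49, -45, -6] -> [44, 16, -16, 2, -6] -> [44, 16, -16] -> [-44, -16, 16] -> -44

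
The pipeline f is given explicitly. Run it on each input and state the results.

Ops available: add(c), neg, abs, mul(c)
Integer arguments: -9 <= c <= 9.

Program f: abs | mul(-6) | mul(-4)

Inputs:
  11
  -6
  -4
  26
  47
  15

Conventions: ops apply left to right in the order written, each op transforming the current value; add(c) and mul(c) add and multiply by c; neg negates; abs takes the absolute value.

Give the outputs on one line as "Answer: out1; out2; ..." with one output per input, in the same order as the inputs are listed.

264; 144; 96; 624; 1128; 360

Execution, op by op:
  11 -> 11 -> -66 -> 264
  -6 -> 6 -> -36 -> 144
  -4 -> 4 -> -24 -> 96
  26 -> 26 -> -156 -> 624
  47 -> 47 -> -282 -> 1128
  15 -> 15 -> -90 -> 360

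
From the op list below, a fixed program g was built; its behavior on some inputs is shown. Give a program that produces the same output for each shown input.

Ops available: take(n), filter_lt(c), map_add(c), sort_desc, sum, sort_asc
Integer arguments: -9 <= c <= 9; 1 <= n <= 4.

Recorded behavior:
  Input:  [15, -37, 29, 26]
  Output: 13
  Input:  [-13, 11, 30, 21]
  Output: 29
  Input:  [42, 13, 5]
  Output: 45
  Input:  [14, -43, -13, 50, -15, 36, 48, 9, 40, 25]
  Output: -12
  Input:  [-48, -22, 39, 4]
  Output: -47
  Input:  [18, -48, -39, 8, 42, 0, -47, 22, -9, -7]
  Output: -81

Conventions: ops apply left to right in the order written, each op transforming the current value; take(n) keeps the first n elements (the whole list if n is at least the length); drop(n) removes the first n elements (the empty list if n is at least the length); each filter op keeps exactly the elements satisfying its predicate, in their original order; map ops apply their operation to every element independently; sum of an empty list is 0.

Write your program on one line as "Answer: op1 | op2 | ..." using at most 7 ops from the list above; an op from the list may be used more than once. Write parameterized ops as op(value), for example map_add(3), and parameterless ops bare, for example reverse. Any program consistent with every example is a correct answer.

take(4) | map_add(-9) | sort_asc | map_add(-3) | map_add(7) | sum

Check, running the answer program on each example:
  [15, -37, 29, 26] -> [15, -37, 29, 26] -> [6, -46, 20, 17] -> [-46, 6, 17, 20] -> [-49, 3, 14, 17] -> [-42, 10, 21, 24] -> 13
  [-13, 11, 30, 21] -> [-13, 11, 30, 21] -> [-22, 2, 21, 12] -> [-22, 2, 12, 21] -> [-25, -1, 9, 18] -> [-18, 6, 16, 25] -> 29
  [42, 13, 5] -> [42, 13, 5] -> [33, 4, -4] -> [-4, 4, 33] -> [-7, 1, 30] -> [0, 8, 37] -> 45
  [14, -43, -13, 50, -15, 36, 48, 9, 40, 25] -> [14, -43, -13, 50] -> [5, -52, -22, 41] -> [-52, -22, 5, 41] -> [-55, -25, 2, 38] -> [-48, -18, 9, 45] -> -12
  [-48, -22, 39, 4] -> [-48, -22, 39, 4] -> [-57, -31, 30, -5] -> [-57, -31, -5, 30] -> [-60, -34, -8, 27] -> [-53, -27, -1, 34] -> -47
  [18, -48, -39, 8, 42, 0, -47, 22, -9, -7] -> [18, -48, -39, 8] -> [9, -57, -48, -1] -> [-57, -48, -1, 9] -> [-60, -51, -4, 6] -> [-53, -44, 3, 13] -> -81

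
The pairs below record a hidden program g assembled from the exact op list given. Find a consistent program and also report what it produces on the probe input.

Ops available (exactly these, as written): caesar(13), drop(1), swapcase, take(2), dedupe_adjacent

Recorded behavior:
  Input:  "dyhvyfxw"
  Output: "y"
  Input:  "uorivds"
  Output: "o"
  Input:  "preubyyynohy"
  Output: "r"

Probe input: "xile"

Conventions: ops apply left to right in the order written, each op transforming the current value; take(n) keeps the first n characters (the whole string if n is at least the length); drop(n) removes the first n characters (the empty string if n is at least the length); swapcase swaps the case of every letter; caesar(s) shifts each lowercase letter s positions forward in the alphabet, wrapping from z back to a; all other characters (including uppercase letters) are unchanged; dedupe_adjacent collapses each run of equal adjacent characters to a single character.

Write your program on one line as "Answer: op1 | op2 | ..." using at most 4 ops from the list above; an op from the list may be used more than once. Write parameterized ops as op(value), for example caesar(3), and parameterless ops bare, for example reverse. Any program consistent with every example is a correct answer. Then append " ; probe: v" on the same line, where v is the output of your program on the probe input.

dedupe_adjacent | take(2) | drop(1) ; probe: "i"

Check, running the answer program on each example:
  "dyhvyfxw" -> "dyhvyfxw" -> "dy" -> "y"
  "uorivds" -> "uorivds" -> "uo" -> "o"
  "preubyyynohy" -> "preubynohy" -> "pr" -> "r"
  probe: "xile" -> "xile" -> "xi" -> "i"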